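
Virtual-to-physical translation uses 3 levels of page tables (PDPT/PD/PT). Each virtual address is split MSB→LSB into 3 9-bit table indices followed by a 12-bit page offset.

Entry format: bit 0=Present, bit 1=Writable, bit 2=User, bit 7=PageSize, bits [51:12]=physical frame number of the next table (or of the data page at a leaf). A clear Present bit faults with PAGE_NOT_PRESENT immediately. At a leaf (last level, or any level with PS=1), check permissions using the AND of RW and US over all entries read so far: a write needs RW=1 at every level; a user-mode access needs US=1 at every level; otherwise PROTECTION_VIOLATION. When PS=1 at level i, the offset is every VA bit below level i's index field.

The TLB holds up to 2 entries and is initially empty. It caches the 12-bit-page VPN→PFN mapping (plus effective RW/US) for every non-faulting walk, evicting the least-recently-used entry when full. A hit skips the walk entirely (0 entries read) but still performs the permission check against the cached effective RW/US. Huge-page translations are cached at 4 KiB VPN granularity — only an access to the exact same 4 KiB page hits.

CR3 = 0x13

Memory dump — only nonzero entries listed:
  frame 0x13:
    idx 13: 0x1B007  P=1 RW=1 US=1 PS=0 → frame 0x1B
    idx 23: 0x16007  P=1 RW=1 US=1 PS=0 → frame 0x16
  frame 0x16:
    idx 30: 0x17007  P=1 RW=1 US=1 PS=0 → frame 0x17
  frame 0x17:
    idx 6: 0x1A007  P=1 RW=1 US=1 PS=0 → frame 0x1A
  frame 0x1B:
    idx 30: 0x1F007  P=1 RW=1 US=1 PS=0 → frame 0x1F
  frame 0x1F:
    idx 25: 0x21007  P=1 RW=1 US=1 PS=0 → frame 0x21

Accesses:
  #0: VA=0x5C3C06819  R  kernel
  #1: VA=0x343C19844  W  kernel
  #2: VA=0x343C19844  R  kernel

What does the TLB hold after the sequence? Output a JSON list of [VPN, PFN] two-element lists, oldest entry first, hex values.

Walk each access:
#0 VA=0x5C3C06819 (r,kernel):
  L0 @0x13[23] → 0x16007  P=1,RW=1,US=1,PS=0
  L1 @0x16[30] → 0x17007  P=1,RW=1,US=1,PS=0
  L2 @0x17[6] → 0x1A007  P=1,RW=1,US=1,PS=0
  → PA=0x1A819  (3 entries read)
#1 VA=0x343C19844 (w,kernel):
  L0 @0x13[13] → 0x1B007  P=1,RW=1,US=1,PS=0
  L1 @0x1B[30] → 0x1F007  P=1,RW=1,US=1,PS=0
  L2 @0x1F[25] → 0x21007  P=1,RW=1,US=1,PS=0
  → PA=0x21844  (3 entries read)
#2 VA=0x343C19844 (r,kernel):
  TLB hit vpn=0x343C19 → PA=0x21844

TLB: [["0x5C3C06", "0x1A"], ["0x343C19", "0x21"]]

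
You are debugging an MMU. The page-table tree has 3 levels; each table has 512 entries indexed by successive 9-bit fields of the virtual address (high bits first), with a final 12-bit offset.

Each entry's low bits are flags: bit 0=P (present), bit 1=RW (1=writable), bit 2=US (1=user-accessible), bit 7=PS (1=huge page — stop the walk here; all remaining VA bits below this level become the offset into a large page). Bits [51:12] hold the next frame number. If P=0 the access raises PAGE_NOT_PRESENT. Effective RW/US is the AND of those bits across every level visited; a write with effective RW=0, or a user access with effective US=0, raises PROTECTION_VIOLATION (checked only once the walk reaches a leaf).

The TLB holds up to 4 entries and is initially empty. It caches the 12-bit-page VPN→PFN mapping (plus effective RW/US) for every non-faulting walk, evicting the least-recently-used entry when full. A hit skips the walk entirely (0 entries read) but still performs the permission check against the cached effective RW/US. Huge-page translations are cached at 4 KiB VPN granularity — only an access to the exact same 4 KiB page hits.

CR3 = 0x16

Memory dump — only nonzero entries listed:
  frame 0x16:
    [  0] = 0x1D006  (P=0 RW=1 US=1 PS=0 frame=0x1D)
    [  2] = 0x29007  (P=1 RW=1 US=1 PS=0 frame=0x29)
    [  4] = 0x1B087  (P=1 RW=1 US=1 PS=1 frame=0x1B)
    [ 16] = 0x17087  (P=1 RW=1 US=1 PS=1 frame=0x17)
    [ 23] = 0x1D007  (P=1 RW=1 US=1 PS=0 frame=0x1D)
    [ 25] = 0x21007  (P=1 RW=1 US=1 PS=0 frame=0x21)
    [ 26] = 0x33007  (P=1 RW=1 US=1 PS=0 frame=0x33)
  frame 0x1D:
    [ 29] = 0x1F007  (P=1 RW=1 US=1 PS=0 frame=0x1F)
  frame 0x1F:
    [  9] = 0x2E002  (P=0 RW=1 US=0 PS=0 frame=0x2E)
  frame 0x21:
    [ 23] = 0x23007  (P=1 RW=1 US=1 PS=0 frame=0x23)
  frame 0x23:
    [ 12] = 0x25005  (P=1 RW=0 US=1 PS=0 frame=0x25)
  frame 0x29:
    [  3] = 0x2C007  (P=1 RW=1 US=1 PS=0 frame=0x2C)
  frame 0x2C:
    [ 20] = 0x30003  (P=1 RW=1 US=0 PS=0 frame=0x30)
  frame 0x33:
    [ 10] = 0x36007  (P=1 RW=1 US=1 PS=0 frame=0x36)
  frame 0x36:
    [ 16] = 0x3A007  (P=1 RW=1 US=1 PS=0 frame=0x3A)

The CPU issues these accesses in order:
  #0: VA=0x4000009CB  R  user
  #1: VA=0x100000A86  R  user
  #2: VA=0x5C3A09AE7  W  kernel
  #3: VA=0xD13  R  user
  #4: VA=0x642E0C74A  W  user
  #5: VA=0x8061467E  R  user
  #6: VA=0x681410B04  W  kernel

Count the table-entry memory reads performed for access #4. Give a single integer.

Walk each access:
#0 VA=0x4000009CB (r,user):
  [0] read 0x16 idx=16: raw=0x17087 flags P=1 W=1 U=1 S=1
  ✓ 0x179CB (huge @L0)  — 1 lookups
#1 VA=0x100000A86 (r,user):
  [0] read 0x16 idx=4: raw=0x1B087 flags P=1 W=1 U=1 S=1
  ✓ 0x1BA86 (huge @L0)  — 1 lookups
#2 VA=0x5C3A09AE7 (w,kernel):
  [0] read 0x16 idx=23: raw=0x1D007 flags P=1 W=1 U=1 S=0
  [1] read 0x1D idx=29: raw=0x1F007 flags P=1 W=1 U=1 S=0
  [2] read 0x1F idx=9: raw=0x2E002 flags P=0 W=1 U=0 S=0
  ⇒ fault: PAGE_NOT_PRESENT  — 3 lookups
#3 VA=0xD13 (r,user):
  [0] read 0x16 idx=0: raw=0x1D006 flags P=0 W=1 U=1 S=0
  ⇒ fault: PAGE_NOT_PRESENT  — 1 lookups
#4 VA=0x642E0C74A (w,user):
  [0] read 0x16 idx=25: raw=0x21007 flags P=1 W=1 U=1 S=0
  [1] read 0x21 idx=23: raw=0x23007 flags P=1 W=1 U=1 S=0
  [2] read 0x23 idx=12: raw=0x25005 flags P=1 W=0 U=1 S=0
  ⇒ fault: PROTECTION_VIOLATION  — 3 lookups
#5 VA=0x8061467E (r,user):
  [0] read 0x16 idx=2: raw=0x29007 flags P=1 W=1 U=1 S=0
  [1] read 0x29 idx=3: raw=0x2C007 flags P=1 W=1 U=1 S=0
  [2] read 0x2C idx=20: raw=0x30003 flags P=1 W=1 U=0 S=0
  ⇒ fault: PROTECTION_VIOLATION  — 3 lookups
#6 VA=0x681410B04 (w,kernel):
  [0] read 0x16 idx=26: raw=0x33007 flags P=1 W=1 U=1 S=0
  [1] read 0x33 idx=10: raw=0x36007 flags P=1 W=1 U=1 S=0
  [2] read 0x36 idx=16: raw=0x3A007 flags P=1 W=1 U=1 S=0
  ✓ 0x3AB04  — 3 lookups

Entries read for #4: 3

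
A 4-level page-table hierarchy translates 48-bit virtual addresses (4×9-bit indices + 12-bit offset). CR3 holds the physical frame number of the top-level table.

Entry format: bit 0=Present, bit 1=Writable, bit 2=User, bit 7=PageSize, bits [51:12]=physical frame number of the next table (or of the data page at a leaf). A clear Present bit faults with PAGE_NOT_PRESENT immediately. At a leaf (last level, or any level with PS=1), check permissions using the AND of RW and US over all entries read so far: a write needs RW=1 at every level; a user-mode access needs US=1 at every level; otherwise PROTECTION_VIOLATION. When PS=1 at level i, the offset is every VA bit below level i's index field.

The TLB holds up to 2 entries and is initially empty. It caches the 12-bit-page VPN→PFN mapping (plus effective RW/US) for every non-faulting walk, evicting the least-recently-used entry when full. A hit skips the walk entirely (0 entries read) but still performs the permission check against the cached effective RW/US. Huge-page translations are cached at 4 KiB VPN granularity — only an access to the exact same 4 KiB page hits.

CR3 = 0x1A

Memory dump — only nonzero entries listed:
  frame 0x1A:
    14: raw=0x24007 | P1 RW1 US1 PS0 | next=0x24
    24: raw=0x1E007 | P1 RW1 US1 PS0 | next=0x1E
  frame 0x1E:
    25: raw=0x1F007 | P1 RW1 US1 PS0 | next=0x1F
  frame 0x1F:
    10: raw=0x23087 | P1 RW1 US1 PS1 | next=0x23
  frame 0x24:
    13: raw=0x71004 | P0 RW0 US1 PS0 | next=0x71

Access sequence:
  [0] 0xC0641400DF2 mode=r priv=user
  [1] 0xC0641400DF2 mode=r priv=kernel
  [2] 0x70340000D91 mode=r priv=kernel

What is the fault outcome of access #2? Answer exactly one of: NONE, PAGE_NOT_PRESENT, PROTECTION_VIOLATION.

Trace:
#0 VA=0xC0641400DF2 (r,user):
  lvl0: tbl 0x1A, slot 24 ⇒ 0x1E007 (P1/RW1/US1/PS0)
  lvl1: tbl 0x1E, slot 25 ⇒ 0x1F007 (P1/RW1/US1/PS0)
  lvl2: tbl 0x1F, slot 10 ⇒ 0x23087 (P1/RW1/US1/PS1)
  ✓ 0x23DF2 (huge @L2)  — 3 lookups
#1 VA=0xC0641400DF2 (r,kernel):
  TLB hit vpn=0xC0641400 → PA=0x23DF2
#2 VA=0x70340000D91 (r,kernel):
  lvl0: tbl 0x1A, slot 14 ⇒ 0x24007 (P1/RW1/US1/PS0)
  lvl1: tbl 0x24, slot 13 ⇒ 0x71004 (P0/RW0/US1/PS0)
  ✗ PAGE_NOT_PRESENT  [2 reads]

Access #2 fault: PAGE_NOT_PRESENT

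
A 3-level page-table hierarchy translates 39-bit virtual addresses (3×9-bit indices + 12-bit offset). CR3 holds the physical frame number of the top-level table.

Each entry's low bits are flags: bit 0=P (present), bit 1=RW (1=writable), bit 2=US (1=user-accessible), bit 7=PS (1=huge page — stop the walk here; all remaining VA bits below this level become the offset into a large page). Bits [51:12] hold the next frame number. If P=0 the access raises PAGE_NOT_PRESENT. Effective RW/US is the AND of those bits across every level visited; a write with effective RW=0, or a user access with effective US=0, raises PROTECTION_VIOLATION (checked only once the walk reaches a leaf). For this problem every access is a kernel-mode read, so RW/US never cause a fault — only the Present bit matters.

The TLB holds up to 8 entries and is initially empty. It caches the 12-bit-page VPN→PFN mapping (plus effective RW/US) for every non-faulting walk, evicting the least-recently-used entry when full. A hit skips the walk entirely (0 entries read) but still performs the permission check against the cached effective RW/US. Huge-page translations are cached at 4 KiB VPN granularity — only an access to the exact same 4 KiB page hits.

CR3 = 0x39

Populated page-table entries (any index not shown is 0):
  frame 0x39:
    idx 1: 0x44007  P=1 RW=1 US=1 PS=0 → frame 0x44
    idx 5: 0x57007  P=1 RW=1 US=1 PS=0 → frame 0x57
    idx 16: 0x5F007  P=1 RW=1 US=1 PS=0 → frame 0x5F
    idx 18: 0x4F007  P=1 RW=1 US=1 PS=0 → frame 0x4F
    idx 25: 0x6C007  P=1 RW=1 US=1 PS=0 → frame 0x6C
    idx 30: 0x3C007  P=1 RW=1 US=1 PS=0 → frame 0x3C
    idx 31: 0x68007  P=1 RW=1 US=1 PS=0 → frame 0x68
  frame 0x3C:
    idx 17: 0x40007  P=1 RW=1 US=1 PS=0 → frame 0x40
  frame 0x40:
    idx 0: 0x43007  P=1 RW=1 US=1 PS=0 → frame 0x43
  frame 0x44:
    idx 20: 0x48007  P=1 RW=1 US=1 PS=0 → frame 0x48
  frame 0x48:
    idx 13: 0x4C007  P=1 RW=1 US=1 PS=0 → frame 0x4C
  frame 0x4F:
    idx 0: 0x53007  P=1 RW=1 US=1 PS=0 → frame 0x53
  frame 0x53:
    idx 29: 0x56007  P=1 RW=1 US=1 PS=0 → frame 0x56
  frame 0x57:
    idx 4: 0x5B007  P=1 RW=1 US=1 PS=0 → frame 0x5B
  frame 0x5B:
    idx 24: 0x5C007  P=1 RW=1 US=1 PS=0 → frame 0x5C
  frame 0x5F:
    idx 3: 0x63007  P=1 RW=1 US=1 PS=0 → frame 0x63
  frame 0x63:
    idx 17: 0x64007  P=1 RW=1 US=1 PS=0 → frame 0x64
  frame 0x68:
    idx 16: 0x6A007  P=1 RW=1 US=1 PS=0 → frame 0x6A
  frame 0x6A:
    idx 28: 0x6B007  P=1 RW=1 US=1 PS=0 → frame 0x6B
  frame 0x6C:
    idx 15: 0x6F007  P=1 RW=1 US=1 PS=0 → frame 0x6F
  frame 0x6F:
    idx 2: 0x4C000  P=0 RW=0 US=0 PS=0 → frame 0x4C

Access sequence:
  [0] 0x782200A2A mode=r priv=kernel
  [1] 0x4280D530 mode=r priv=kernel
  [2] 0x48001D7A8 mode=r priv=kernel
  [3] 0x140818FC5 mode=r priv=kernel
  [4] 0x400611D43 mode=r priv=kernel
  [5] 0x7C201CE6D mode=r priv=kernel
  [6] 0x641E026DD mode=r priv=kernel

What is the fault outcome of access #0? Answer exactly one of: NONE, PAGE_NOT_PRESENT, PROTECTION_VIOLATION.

Walk each access:
#0 VA=0x782200A2A (r,kernel):
  L0: frame=0x39 idx=30 entry=0x3C007 [P=1 RW=1 US=1 PS=0]
  L1: frame=0x3C idx=17 entry=0x40007 [P=1 RW=1 US=1 PS=0]
  L2: frame=0x40 idx=0 entry=0x43007 [P=1 RW=1 US=1 PS=0]
  ⇒ phys 0x43A2A  [3 reads]
#1 VA=0x4280D530 (r,kernel):
  L0: frame=0x39 idx=1 entry=0x44007 [P=1 RW=1 US=1 PS=0]
  L1: frame=0x44 idx=20 entry=0x48007 [P=1 RW=1 US=1 PS=0]
  L2: frame=0x48 idx=13 entry=0x4C007 [P=1 RW=1 US=1 PS=0]
  ⇒ phys 0x4C530  [3 reads]
#2 VA=0x48001D7A8 (r,kernel):
  L0: frame=0x39 idx=18 entry=0x4F007 [P=1 RW=1 US=1 PS=0]
  L1: frame=0x4F idx=0 entry=0x53007 [P=1 RW=1 US=1 PS=0]
  L2: frame=0x53 idx=29 entry=0x56007 [P=1 RW=1 US=1 PS=0]
  ⇒ phys 0x567A8  [3 reads]
#3 VA=0x140818FC5 (r,kernel):
  L0: frame=0x39 idx=5 entry=0x57007 [P=1 RW=1 US=1 PS=0]
  L1: frame=0x57 idx=4 entry=0x5B007 [P=1 RW=1 US=1 PS=0]
  L2: frame=0x5B idx=24 entry=0x5C007 [P=1 RW=1 US=1 PS=0]
  ⇒ phys 0x5CFC5  [3 reads]
#4 VA=0x400611D43 (r,kernel):
  L0: frame=0x39 idx=16 entry=0x5F007 [P=1 RW=1 US=1 PS=0]
  L1: frame=0x5F idx=3 entry=0x63007 [P=1 RW=1 US=1 PS=0]
  L2: frame=0x63 idx=17 entry=0x64007 [P=1 RW=1 US=1 PS=0]
  ⇒ phys 0x64D43  [3 reads]
#5 VA=0x7C201CE6D (r,kernel):
  L0: frame=0x39 idx=31 entry=0x68007 [P=1 RW=1 US=1 PS=0]
  L1: frame=0x68 idx=16 entry=0x6A007 [P=1 RW=1 US=1 PS=0]
  L2: frame=0x6A idx=28 entry=0x6B007 [P=1 RW=1 US=1 PS=0]
  ⇒ phys 0x6BE6D  [3 reads]
#6 VA=0x641E026DD (r,kernel):
  L0: frame=0x39 idx=25 entry=0x6C007 [P=1 RW=1 US=1 PS=0]
  L1: frame=0x6C idx=15 entry=0x6F007 [P=1 RW=1 US=1 PS=0]
  L2: frame=0x6F idx=2 entry=0x4C000 [P=0 RW=0 US=0 PS=0]
  → PAGE_NOT_PRESENT  (3 entries read)

Access #0 fault: NONE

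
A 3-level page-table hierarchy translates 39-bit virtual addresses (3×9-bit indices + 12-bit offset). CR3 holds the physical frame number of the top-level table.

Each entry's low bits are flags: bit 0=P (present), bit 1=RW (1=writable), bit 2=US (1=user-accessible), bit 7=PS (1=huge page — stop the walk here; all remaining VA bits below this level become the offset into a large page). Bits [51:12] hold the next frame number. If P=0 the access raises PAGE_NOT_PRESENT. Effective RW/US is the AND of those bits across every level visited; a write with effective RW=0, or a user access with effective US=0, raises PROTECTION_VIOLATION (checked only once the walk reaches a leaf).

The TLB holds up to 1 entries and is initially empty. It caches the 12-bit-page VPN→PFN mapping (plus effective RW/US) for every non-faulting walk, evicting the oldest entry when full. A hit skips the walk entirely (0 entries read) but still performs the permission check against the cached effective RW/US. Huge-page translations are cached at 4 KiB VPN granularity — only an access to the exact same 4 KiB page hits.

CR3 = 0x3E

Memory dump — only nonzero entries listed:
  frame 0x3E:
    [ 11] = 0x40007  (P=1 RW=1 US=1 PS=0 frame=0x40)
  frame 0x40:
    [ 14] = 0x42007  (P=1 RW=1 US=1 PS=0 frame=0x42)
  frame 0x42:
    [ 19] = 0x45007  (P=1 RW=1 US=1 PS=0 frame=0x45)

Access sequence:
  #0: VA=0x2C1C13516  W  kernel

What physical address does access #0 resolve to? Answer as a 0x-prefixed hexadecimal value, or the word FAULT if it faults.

Trace:
#0 VA=0x2C1C13516 (w,kernel):
  L0 @0x3E[11] → 0x40007  P=1,RW=1,US=1,PS=0
  L1 @0x40[14] → 0x42007  P=1,RW=1,US=1,PS=0
  L2 @0x42[19] → 0x45007  P=1,RW=1,US=1,PS=0
  ⇒ phys 0x45516  [3 reads]

Access #0 PA: 0x45516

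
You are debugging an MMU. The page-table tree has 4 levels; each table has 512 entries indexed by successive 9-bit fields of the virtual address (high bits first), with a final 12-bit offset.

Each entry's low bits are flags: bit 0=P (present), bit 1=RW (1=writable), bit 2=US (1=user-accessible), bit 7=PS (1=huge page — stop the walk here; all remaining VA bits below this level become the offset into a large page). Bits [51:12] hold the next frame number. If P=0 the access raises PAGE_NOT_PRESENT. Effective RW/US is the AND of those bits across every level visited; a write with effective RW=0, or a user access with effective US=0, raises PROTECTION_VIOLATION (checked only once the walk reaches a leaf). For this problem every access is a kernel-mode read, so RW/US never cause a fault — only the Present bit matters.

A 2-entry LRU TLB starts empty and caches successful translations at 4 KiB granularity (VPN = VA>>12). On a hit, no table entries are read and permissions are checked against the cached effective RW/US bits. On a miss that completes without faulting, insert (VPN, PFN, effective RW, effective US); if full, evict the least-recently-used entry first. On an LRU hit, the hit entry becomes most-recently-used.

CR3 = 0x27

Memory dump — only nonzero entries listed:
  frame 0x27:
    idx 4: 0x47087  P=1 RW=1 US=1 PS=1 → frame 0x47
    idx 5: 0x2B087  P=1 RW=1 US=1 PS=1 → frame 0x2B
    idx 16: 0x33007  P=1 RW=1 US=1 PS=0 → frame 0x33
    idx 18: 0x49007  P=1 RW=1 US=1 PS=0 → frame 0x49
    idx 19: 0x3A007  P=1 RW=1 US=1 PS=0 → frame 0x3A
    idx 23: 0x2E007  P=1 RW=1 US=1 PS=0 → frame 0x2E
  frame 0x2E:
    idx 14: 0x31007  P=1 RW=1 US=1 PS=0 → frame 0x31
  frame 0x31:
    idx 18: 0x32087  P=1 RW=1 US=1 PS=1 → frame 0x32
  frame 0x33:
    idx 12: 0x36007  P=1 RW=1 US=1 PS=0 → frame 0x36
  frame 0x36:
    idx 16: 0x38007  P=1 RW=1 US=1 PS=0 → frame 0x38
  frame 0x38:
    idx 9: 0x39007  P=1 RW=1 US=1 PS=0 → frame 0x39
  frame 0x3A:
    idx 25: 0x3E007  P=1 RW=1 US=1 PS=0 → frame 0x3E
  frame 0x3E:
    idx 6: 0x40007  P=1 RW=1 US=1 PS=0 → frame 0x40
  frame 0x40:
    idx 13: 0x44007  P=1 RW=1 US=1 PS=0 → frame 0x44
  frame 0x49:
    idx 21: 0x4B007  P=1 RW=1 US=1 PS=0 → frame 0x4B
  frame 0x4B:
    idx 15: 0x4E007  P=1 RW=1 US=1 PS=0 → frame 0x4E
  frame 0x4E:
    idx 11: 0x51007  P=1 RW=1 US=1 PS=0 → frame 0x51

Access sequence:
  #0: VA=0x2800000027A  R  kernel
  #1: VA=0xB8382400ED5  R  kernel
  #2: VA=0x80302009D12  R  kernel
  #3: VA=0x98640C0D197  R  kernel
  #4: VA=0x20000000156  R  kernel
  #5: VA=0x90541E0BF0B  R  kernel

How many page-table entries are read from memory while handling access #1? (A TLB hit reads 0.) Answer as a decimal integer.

Trace:
#0 VA=0x2800000027A (r,kernel):
  L0 @0x27[5] → 0x2B087  P=1,RW=1,US=1,PS=1
  ⇒ phys 0x2B27A (huge @L0)  [1 reads]
#1 VA=0xB8382400ED5 (r,kernel):
  L0 @0x27[23] → 0x2E007  P=1,RW=1,US=1,PS=0
  L1 @0x2E[14] → 0x31007  P=1,RW=1,US=1,PS=0
  L2 @0x31[18] → 0x32087  P=1,RW=1,US=1,PS=1
  ⇒ phys 0x32ED5 (huge @L2)  [3 reads]
#2 VA=0x80302009D12 (r,kernel):
  L0 @0x27[16] → 0x33007  P=1,RW=1,US=1,PS=0
  L1 @0x33[12] → 0x36007  P=1,RW=1,US=1,PS=0
  L2 @0x36[16] → 0x38007  P=1,RW=1,US=1,PS=0
  L3 @0x38[9] → 0x39007  P=1,RW=1,US=1,PS=0
  ⇒ phys 0x39D12  [4 reads]
#3 VA=0x98640C0D197 (r,kernel):
  L0 @0x27[19] → 0x3A007  P=1,RW=1,US=1,PS=0
  L1 @0x3A[25] → 0x3E007  P=1,RW=1,US=1,PS=0
  L2 @0x3E[6] → 0x40007  P=1,RW=1,US=1,PS=0
  L3 @0x40[13] → 0x44007  P=1,RW=1,US=1,PS=0
  ⇒ phys 0x44197  [4 reads]
#4 VA=0x20000000156 (r,kernel):
  L0 @0x27[4] → 0x47087  P=1,RW=1,US=1,PS=1
  ⇒ phys 0x47156 (huge @L0)  [1 reads]
#5 VA=0x90541E0BF0B (r,kernel):
  L0 @0x27[18] → 0x49007  P=1,RW=1,US=1,PS=0
  L1 @0x49[21] → 0x4B007  P=1,RW=1,US=1,PS=0
  L2 @0x4B[15] → 0x4E007  P=1,RW=1,US=1,PS=0
  L3 @0x4E[11] → 0x51007  P=1,RW=1,US=1,PS=0
  ⇒ phys 0x51F0B  [4 reads]

Entries read for #1: 3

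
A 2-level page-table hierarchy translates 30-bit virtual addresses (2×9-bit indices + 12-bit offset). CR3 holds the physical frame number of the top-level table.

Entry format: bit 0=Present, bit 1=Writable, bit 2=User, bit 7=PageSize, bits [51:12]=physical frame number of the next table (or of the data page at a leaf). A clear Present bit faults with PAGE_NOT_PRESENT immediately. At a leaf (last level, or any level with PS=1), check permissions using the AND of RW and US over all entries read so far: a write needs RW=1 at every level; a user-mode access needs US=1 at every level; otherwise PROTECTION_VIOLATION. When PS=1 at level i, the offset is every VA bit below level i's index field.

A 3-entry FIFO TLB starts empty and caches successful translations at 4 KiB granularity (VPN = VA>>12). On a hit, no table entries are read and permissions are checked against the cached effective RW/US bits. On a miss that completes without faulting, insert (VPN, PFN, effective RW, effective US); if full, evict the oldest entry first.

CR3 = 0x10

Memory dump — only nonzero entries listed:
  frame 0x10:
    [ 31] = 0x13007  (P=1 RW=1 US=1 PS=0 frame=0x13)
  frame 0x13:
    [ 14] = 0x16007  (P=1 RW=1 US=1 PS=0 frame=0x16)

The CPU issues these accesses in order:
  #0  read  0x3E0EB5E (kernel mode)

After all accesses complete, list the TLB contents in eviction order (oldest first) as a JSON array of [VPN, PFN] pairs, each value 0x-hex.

Per-access translation:
#0 VA=0x3E0EB5E (r,kernel):
  L0 @0x10[31] → 0x13007  P=1,RW=1,US=1,PS=0
  L1 @0x13[14] → 0x16007  P=1,RW=1,US=1,PS=0
  ✓ 0x16B5E  — 2 lookups

TLB: [["0x3E0E", "0x16"]]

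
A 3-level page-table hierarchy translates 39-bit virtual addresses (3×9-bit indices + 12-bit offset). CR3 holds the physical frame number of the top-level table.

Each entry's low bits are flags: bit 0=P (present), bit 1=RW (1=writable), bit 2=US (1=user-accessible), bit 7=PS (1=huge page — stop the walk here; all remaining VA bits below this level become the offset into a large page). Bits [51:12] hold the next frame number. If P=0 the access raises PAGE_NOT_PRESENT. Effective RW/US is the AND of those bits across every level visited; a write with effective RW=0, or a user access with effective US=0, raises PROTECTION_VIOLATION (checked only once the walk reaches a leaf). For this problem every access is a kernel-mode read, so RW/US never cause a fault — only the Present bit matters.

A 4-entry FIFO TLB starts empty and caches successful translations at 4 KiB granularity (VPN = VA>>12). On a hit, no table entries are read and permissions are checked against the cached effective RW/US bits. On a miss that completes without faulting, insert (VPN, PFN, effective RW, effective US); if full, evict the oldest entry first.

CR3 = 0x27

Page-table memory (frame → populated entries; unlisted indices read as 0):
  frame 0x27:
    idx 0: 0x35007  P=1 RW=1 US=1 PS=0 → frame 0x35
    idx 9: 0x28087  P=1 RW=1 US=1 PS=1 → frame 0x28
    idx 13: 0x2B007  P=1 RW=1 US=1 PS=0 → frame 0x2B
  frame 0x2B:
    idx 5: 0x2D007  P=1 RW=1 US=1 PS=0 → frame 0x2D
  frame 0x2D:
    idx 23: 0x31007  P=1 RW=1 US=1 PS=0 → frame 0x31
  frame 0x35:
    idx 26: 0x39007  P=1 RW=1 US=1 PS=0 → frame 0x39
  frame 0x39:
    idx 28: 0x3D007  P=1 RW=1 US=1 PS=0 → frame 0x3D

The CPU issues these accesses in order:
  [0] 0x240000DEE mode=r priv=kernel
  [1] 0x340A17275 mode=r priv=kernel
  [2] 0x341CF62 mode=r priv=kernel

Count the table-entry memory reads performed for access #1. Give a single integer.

Per-access translation:
#0 VA=0x240000DEE (r,kernel):
  lvl0: tbl 0x27, slot 9 ⇒ 0x28087 (P1/RW1/US1/PS1)
  ⇒ phys 0x28DEE (huge @L0)  [1 reads]
#1 VA=0x340A17275 (r,kernel):
  lvl0: tbl 0x27, slot 13 ⇒ 0x2B007 (P1/RW1/US1/PS0)
  lvl1: tbl 0x2B, slot 5 ⇒ 0x2D007 (P1/RW1/US1/PS0)
  lvl2: tbl 0x2D, slot 23 ⇒ 0x31007 (P1/RW1/US1/PS0)
  ⇒ phys 0x31275  [3 reads]
#2 VA=0x341CF62 (r,kernel):
  lvl0: tbl 0x27, slot 0 ⇒ 0x35007 (P1/RW1/US1/PS0)
  lvl1: tbl 0x35, slot 26 ⇒ 0x39007 (P1/RW1/US1/PS0)
  lvl2: tbl 0x39, slot 28 ⇒ 0x3D007 (P1/RW1/US1/PS0)
  ⇒ phys 0x3DF62  [3 reads]

Entries read for #1: 3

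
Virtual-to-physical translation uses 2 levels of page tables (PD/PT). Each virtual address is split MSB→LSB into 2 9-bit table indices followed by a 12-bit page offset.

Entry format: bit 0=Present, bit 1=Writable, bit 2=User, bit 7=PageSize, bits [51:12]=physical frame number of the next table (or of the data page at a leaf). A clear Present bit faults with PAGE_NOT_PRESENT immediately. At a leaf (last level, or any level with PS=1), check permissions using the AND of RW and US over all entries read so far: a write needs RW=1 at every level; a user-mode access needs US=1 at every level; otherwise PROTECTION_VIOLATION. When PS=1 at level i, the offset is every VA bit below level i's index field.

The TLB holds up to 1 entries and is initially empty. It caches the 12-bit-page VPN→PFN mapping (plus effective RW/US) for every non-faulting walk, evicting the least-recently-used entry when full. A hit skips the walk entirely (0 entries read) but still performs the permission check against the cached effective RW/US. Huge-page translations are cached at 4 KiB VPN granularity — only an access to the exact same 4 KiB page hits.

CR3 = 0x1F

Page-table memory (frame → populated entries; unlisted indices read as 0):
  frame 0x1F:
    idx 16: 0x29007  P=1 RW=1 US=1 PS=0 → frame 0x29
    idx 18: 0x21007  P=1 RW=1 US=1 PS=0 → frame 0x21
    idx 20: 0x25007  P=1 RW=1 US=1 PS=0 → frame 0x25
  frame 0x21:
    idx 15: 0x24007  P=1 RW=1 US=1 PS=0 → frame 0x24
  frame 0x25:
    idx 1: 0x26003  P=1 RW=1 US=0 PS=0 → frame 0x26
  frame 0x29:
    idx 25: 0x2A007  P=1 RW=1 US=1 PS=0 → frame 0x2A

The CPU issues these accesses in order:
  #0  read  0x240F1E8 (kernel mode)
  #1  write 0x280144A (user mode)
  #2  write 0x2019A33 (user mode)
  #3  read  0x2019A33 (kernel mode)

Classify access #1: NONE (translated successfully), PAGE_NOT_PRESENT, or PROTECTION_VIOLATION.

Per-access translation:
#0 VA=0x240F1E8 (r,kernel):
  L0: frame=0x1F idx=18 entry=0x21007 [P=1 RW=1 US=1 PS=0]
  L1: frame=0x21 idx=15 entry=0x24007 [P=1 RW=1 US=1 PS=0]
  → PA=0x241E8  (2 entries read)
#1 VA=0x280144A (w,user):
  L0: frame=0x1F idx=20 entry=0x25007 [P=1 RW=1 US=1 PS=0]
  L1: frame=0x25 idx=1 entry=0x26003 [P=1 RW=1 US=0 PS=0]
  ⇒ fault: PROTECTION_VIOLATION  — 2 lookups
#2 VA=0x2019A33 (w,user):
  L0: frame=0x1F idx=16 entry=0x29007 [P=1 RW=1 US=1 PS=0]
  L1: frame=0x29 idx=25 entry=0x2A007 [P=1 RW=1 US=1 PS=0]
  → PA=0x2AA33  (2 entries read)
#3 VA=0x2019A33 (r,kernel):
  TLB hit vpn=0x2019 → PA=0x2AA33

Access #1 fault: PROTECTION_VIOLATION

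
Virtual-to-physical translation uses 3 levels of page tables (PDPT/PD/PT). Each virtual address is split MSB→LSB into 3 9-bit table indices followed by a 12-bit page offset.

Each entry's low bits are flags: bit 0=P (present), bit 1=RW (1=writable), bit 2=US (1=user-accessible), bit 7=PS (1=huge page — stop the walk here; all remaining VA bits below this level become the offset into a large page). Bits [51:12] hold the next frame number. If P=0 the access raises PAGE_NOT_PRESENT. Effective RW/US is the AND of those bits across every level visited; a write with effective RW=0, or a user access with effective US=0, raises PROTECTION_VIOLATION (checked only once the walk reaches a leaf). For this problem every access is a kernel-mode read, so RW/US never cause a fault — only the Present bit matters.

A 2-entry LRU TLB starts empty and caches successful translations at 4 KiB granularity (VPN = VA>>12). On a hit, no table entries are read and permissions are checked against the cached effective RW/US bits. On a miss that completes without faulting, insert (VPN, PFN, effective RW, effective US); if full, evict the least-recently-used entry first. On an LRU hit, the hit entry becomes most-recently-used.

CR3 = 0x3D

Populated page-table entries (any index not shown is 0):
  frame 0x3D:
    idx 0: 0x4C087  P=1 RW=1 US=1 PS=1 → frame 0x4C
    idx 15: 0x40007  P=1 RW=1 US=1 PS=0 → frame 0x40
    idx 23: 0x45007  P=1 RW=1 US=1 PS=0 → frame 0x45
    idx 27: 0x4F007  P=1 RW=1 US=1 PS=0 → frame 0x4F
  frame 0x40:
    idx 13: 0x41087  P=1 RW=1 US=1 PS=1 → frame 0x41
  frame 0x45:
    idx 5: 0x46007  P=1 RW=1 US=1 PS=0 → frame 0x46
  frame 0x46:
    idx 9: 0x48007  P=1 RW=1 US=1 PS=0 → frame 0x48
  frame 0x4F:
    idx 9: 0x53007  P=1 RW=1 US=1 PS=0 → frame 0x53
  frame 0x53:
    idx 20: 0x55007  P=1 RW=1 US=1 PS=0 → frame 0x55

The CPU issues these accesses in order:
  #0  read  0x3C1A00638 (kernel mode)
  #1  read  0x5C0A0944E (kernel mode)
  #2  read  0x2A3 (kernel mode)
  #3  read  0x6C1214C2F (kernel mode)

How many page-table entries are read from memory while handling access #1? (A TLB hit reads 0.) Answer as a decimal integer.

Trace:
#0 VA=0x3C1A00638 (r,kernel):
  L0: frame=0x3D idx=15 entry=0x40007 [P=1 RW=1 US=1 PS=0]
  L1: frame=0x40 idx=13 entry=0x41087 [P=1 RW=1 US=1 PS=1]
  ⇒ phys 0x41638 (huge @L1)  [2 reads]
#1 VA=0x5C0A0944E (r,kernel):
  L0: frame=0x3D idx=23 entry=0x45007 [P=1 RW=1 US=1 PS=0]
  L1: frame=0x45 idx=5 entry=0x46007 [P=1 RW=1 US=1 PS=0]
  L2: frame=0x46 idx=9 entry=0x48007 [P=1 RW=1 US=1 PS=0]
  ⇒ phys 0x4844E  [3 reads]
#2 VA=0x2A3 (r,kernel):
  L0: frame=0x3D idx=0 entry=0x4C087 [P=1 RW=1 US=1 PS=1]
  ⇒ phys 0x4C2A3 (huge @L0)  [1 reads]
#3 VA=0x6C1214C2F (r,kernel):
  L0: frame=0x3D idx=27 entry=0x4F007 [P=1 RW=1 US=1 PS=0]
  L1: frame=0x4F idx=9 entry=0x53007 [P=1 RW=1 US=1 PS=0]
  L2: frame=0x53 idx=20 entry=0x55007 [P=1 RW=1 US=1 PS=0]
  ⇒ phys 0x55C2F  [3 reads]

Entries read for #1: 3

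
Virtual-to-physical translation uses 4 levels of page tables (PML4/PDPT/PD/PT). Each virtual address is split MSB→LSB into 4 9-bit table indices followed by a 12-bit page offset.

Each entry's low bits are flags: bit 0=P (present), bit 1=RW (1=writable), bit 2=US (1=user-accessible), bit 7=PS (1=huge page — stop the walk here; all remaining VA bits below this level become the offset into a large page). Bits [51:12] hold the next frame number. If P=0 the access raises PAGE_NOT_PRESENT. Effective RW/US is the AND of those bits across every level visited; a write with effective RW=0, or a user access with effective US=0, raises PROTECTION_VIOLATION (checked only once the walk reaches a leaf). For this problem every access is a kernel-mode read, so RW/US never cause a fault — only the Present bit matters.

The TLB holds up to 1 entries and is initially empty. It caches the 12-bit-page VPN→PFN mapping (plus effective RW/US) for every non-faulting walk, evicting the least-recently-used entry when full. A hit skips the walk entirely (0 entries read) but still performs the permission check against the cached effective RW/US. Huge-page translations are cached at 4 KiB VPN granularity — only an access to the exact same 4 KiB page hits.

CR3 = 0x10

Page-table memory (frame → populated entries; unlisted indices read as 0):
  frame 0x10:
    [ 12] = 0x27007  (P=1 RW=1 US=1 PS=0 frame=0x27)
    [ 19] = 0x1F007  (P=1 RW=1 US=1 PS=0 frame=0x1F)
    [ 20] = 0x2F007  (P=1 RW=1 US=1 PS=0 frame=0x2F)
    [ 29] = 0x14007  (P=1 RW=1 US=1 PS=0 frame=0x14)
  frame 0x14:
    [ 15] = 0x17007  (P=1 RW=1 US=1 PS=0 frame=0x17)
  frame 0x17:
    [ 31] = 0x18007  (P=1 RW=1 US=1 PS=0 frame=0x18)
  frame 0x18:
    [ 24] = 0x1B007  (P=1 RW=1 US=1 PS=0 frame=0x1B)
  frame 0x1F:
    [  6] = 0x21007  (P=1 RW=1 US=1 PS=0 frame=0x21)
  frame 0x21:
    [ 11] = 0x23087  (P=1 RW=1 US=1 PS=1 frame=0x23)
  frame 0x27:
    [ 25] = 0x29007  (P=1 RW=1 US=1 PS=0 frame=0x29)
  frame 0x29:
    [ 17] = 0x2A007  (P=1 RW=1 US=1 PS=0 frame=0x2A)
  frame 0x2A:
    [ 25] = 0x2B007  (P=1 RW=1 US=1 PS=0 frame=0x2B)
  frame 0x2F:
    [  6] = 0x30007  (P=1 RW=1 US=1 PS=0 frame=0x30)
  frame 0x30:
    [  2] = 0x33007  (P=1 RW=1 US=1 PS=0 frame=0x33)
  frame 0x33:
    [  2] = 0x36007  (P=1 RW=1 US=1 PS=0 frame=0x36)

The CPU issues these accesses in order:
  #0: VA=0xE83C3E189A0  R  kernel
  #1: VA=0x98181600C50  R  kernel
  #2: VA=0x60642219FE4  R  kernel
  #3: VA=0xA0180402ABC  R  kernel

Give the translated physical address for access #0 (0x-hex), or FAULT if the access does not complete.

Per-access translation:
#0 VA=0xE83C3E189A0 (r,kernel):
  lvl0: tbl 0x10, slot 29 ⇒ 0x14007 (P1/RW1/US1/PS0)
  lvl1: tbl 0x14, slot 15 ⇒ 0x17007 (P1/RW1/US1/PS0)
  lvl2: tbl 0x17, slot 31 ⇒ 0x18007 (P1/RW1/US1/PS0)
  lvl3: tbl 0x18, slot 24 ⇒ 0x1B007 (P1/RW1/US1/PS0)
  → PA=0x1B9A0  (4 entries read)
#1 VA=0x98181600C50 (r,kernel):
  lvl0: tbl 0x10, slot 19 ⇒ 0x1F007 (P1/RW1/US1/PS0)
  lvl1: tbl 0x1F, slot 6 ⇒ 0x21007 (P1/RW1/US1/PS0)
  lvl2: tbl 0x21, slot 11 ⇒ 0x23087 (P1/RW1/US1/PS1)
  → PA=0x23C50 (huge @L2)  (3 entries read)
#2 VA=0x60642219FE4 (r,kernel):
  lvl0: tbl 0x10, slot 12 ⇒ 0x27007 (P1/RW1/US1/PS0)
  lvl1: tbl 0x27, slot 25 ⇒ 0x29007 (P1/RW1/US1/PS0)
  lvl2: tbl 0x29, slot 17 ⇒ 0x2A007 (P1/RW1/US1/PS0)
  lvl3: tbl 0x2A, slot 25 ⇒ 0x2B007 (P1/RW1/US1/PS0)
  → PA=0x2BFE4  (4 entries read)
#3 VA=0xA0180402ABC (r,kernel):
  lvl0: tbl 0x10, slot 20 ⇒ 0x2F007 (P1/RW1/US1/PS0)
  lvl1: tbl 0x2F, slot 6 ⇒ 0x30007 (P1/RW1/US1/PS0)
  lvl2: tbl 0x30, slot 2 ⇒ 0x33007 (P1/RW1/US1/PS0)
  lvl3: tbl 0x33, slot 2 ⇒ 0x36007 (P1/RW1/US1/PS0)
  → PA=0x36ABC  (4 entries read)

Access #0 PA: 0x1B9A0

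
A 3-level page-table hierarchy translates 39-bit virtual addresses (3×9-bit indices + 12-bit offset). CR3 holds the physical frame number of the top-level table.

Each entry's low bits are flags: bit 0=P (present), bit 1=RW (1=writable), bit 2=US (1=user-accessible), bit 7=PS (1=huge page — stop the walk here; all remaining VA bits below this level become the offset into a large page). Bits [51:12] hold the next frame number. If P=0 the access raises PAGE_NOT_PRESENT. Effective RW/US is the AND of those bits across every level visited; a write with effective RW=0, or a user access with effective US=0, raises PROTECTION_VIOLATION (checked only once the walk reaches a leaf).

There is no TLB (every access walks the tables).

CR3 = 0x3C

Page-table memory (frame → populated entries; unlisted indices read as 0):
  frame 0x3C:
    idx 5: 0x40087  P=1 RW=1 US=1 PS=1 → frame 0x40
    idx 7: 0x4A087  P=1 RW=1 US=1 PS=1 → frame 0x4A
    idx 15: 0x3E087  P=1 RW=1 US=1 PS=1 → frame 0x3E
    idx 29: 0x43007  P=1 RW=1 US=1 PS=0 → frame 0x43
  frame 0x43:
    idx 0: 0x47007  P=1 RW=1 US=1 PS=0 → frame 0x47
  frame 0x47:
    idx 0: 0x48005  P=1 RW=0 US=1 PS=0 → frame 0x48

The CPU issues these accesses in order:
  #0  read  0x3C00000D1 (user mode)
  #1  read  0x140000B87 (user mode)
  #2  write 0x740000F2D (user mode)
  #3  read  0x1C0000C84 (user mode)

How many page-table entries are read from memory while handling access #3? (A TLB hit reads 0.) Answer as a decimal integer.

Per-access translation:
#0 VA=0x3C00000D1 (r,user):
  lvl0: tbl 0x3C, slot 15 ⇒ 0x3E087 (P1/RW1/US1/PS1)
  ✓ 0x3E0D1 (huge @L0)  — 1 lookups
#1 VA=0x140000B87 (r,user):
  lvl0: tbl 0x3C, slot 5 ⇒ 0x40087 (P1/RW1/US1/PS1)
  ✓ 0x40B87 (huge @L0)  — 1 lookups
#2 VA=0x740000F2D (w,user):
  lvl0: tbl 0x3C, slot 29 ⇒ 0x43007 (P1/RW1/US1/PS0)
  lvl1: tbl 0x43, slot 0 ⇒ 0x47007 (P1/RW1/US1/PS0)
  lvl2: tbl 0x47, slot 0 ⇒ 0x48005 (P1/RW0/US1/PS0)
  ✗ PROTECTION_VIOLATION  [3 reads]
#3 VA=0x1C0000C84 (r,user):
  lvl0: tbl 0x3C, slot 7 ⇒ 0x4A087 (P1/RW1/US1/PS1)
  ✓ 0x4AC84 (huge @L0)  — 1 lookups

Entries read for #3: 1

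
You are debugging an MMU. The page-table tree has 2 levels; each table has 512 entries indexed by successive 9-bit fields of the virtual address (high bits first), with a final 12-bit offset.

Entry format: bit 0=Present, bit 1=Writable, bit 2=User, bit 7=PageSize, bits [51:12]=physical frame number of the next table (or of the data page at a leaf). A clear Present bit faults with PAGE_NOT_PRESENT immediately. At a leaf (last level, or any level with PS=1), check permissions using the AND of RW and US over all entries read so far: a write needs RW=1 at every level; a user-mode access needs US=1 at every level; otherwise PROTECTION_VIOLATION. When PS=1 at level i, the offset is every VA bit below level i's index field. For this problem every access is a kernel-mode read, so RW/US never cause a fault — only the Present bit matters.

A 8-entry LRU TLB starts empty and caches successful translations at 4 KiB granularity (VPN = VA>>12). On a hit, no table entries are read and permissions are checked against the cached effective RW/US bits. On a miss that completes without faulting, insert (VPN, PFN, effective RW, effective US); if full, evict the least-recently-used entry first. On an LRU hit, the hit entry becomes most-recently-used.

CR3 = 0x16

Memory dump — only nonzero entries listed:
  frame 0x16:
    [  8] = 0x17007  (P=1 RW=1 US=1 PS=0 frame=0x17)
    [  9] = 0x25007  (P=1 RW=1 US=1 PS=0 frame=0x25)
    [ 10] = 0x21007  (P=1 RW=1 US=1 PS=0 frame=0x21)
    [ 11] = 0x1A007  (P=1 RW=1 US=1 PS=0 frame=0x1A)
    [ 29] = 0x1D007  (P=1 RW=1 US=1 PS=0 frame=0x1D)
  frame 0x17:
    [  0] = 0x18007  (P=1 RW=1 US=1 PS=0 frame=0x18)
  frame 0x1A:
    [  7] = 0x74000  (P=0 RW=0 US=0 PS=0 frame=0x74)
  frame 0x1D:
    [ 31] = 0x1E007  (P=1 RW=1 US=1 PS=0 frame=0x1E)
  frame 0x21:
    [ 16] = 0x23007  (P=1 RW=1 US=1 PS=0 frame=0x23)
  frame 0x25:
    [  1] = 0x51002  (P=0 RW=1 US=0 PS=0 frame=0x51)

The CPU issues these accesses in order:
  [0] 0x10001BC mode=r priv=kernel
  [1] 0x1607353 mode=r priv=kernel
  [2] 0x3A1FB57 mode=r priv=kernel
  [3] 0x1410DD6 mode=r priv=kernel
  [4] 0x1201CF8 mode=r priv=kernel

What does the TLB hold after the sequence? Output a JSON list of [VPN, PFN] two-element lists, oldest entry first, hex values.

Per-access translation:
#0 VA=0x10001BC (r,kernel):
  L0 @0x16[8] → 0x17007  P=1,RW=1,US=1,PS=0
  L1 @0x17[0] → 0x18007  P=1,RW=1,US=1,PS=0
  ⇒ phys 0x181BC  [2 reads]
#1 VA=0x1607353 (r,kernel):
  L0 @0x16[11] → 0x1A007  P=1,RW=1,US=1,PS=0
  L1 @0x1A[7] → 0x74000  P=0,RW=0,US=0,PS=0
  ✗ PAGE_NOT_PRESENT  [2 reads]
#2 VA=0x3A1FB57 (r,kernel):
  L0 @0x16[29] → 0x1D007  P=1,RW=1,US=1,PS=0
  L1 @0x1D[31] → 0x1E007  P=1,RW=1,US=1,PS=0
  ⇒ phys 0x1EB57  [2 reads]
#3 VA=0x1410DD6 (r,kernel):
  L0 @0x16[10] → 0x21007  P=1,RW=1,US=1,PS=0
  L1 @0x21[16] → 0x23007  P=1,RW=1,US=1,PS=0
  ⇒ phys 0x23DD6  [2 reads]
#4 VA=0x1201CF8 (r,kernel):
  L0 @0x16[9] → 0x25007  P=1,RW=1,US=1,PS=0
  L1 @0x25[1] → 0x51002  P=0,RW=1,US=0,PS=0
  ✗ PAGE_NOT_PRESENT  [2 reads]

TLB: [["0x1000", "0x18"], ["0x3A1F", "0x1E"], ["0x1410", "0x23"]]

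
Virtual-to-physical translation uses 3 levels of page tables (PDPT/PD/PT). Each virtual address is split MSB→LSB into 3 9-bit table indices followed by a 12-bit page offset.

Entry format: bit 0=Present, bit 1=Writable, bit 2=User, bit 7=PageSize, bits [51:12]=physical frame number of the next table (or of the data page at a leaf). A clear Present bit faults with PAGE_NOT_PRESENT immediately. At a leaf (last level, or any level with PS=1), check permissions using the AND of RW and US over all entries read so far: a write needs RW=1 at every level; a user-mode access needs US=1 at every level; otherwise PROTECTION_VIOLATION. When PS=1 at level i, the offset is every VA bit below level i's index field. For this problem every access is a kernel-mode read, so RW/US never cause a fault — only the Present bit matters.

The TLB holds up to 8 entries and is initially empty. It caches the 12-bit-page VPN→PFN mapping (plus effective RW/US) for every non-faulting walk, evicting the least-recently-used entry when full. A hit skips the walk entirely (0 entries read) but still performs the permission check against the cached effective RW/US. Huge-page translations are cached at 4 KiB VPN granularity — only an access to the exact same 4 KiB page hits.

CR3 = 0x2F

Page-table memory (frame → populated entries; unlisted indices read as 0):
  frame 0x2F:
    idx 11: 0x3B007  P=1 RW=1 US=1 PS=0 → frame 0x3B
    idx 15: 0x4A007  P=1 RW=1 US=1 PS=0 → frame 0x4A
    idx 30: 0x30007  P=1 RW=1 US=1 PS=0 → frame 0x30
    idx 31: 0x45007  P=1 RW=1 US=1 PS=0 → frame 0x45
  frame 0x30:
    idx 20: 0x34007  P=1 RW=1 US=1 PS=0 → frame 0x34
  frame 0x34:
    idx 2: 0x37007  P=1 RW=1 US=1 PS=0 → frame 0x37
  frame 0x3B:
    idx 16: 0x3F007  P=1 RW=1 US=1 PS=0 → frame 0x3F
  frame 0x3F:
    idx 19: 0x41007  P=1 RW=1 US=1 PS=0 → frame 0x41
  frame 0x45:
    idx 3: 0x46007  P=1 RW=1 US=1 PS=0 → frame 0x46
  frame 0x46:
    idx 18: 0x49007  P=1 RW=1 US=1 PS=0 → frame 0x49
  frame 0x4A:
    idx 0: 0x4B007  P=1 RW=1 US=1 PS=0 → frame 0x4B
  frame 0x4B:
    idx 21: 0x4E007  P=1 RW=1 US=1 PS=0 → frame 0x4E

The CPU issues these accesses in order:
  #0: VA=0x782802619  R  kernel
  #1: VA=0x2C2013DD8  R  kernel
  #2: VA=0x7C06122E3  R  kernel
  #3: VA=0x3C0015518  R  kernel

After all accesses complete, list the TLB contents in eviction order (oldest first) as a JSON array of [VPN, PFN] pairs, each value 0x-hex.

Per-access translation:
#0 VA=0x782802619 (r,kernel):
  L0: frame=0x2F idx=30 entry=0x30007 [P=1 RW=1 US=1 PS=0]
  L1: frame=0x30 idx=20 entry=0x34007 [P=1 RW=1 US=1 PS=0]
  L2: frame=0x34 idx=2 entry=0x37007 [P=1 RW=1 US=1 PS=0]
  → PA=0x37619  (3 entries read)
#1 VA=0x2C2013DD8 (r,kernel):
  L0: frame=0x2F idx=11 entry=0x3B007 [P=1 RW=1 US=1 PS=0]
  L1: frame=0x3B idx=16 entry=0x3F007 [P=1 RW=1 US=1 PS=0]
  L2: frame=0x3F idx=19 entry=0x41007 [P=1 RW=1 US=1 PS=0]
  → PA=0x41DD8  (3 entries read)
#2 VA=0x7C06122E3 (r,kernel):
  L0: frame=0x2F idx=31 entry=0x45007 [P=1 RW=1 US=1 PS=0]
  L1: frame=0x45 idx=3 entry=0x46007 [P=1 RW=1 US=1 PS=0]
  L2: frame=0x46 idx=18 entry=0x49007 [P=1 RW=1 US=1 PS=0]
  → PA=0x492E3  (3 entries read)
#3 VA=0x3C0015518 (r,kernel):
  L0: frame=0x2F idx=15 entry=0x4A007 [P=1 RW=1 US=1 PS=0]
  L1: frame=0x4A idx=0 entry=0x4B007 [P=1 RW=1 US=1 PS=0]
  L2: frame=0x4B idx=21 entry=0x4E007 [P=1 RW=1 US=1 PS=0]
  → PA=0x4E518  (3 entries read)

TLB: [["0x782802", "0x37"], ["0x2C2013", "0x41"], ["0x7C0612", "0x49"], ["0x3C0015", "0x4E"]]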